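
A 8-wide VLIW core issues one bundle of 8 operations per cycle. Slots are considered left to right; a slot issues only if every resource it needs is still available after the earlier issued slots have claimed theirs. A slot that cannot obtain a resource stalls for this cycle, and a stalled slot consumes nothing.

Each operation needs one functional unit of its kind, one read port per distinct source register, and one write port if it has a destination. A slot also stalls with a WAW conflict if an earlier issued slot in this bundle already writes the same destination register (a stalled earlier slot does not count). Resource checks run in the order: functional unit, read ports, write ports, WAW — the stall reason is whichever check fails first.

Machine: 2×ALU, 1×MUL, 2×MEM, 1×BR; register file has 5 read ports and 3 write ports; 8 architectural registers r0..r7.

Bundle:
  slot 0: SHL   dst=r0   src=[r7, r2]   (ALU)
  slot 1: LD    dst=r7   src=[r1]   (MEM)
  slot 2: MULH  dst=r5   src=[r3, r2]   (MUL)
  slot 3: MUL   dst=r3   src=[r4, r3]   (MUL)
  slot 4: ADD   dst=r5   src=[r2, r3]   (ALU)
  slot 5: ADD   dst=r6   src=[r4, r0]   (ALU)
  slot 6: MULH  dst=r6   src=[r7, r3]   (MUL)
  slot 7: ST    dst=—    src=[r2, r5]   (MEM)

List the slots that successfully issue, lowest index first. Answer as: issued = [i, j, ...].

issued = [0, 1, 2]

  0. ALU→r0 ⇒ go  {1A/1Mu/2Ld/1B | 3r 2w}
  1. MEM→r7 ⇒ go  {1A/1Mu/1Ld/1B | 2r 1w}
  2. MUL→r5 ⇒ go  {1A/0Mu/1Ld/1B | 0r 0w}
  3. MUL→r3 ⇒ no(FU)  {1A/0Mu/1Ld/1B | 0r 0w}
  4. ALU→r5 ⇒ no(RD_PORT)  {1A/0Mu/1Ld/1B | 0r 0w}
  5. ALU→r6 ⇒ no(RD_PORT)  {1A/0Mu/1Ld/1B | 0r 0w}
  6. MUL→r6 ⇒ no(FU)  {1A/0Mu/1Ld/1B | 0r 0w}
  7. MEM ⇒ no(RD_PORT)  {1A/0Mu/1Ld/1B | 0r 0w}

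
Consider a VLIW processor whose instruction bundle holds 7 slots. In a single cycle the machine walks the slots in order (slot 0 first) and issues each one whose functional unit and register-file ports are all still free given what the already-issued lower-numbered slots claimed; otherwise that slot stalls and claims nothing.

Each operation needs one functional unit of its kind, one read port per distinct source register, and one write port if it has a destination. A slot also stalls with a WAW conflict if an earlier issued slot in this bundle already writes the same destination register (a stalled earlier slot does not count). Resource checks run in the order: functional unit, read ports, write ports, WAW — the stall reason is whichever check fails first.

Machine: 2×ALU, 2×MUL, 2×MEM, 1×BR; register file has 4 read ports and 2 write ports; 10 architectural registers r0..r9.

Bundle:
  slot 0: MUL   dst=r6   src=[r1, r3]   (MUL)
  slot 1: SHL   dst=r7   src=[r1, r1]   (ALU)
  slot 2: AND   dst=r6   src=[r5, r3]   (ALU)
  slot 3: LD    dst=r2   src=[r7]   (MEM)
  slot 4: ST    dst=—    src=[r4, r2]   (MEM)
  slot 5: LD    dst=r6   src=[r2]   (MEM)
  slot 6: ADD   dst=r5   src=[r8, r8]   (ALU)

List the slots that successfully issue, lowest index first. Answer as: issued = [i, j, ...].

issued = [0, 1]

(0) want 1×MUL +2rd +1wr — yes → AL2|MU1|ME2|BR1|rd2|wr1
(1) want 1×ALU +1rd +1wr — yes → AL1|MU1|ME2|BR1|rd1|wr0
(2) want 1×ALU +2rd +1wr — RD_PORT → AL1|MU1|ME2|BR1|rd1|wr0
(3) want 1×MEM +1rd +1wr — WR_PORT → AL1|MU1|ME2|BR1|rd1|wr0
(4) want 1×MEM +2rd +0wr — RD_PORT → AL1|MU1|ME2|BR1|rd1|wr0
(5) want 1×MEM +1rd +1wr — WR_PORT → AL1|MU1|ME2|BR1|rd1|wr0
(6) want 1×ALU +1rd +1wr — WR_PORT → AL1|MU1|ME2|BR1|rd1|wr0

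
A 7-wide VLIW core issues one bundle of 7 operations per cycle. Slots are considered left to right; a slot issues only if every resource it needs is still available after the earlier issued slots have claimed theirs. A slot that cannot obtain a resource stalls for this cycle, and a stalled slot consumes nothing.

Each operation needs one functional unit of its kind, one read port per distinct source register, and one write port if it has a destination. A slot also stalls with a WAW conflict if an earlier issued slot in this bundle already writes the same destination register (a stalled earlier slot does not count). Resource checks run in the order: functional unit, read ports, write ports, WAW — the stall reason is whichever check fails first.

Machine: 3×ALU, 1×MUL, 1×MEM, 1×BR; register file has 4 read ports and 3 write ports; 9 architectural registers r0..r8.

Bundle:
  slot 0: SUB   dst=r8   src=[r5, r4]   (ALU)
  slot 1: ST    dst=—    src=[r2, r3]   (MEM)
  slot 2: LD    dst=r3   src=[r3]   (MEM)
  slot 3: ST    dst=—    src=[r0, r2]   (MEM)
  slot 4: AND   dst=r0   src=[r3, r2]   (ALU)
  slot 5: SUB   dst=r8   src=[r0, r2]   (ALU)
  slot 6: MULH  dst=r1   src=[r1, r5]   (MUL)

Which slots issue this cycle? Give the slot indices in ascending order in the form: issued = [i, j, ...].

(0) want 1×ALU +2rd +1wr — yes → AL2|MU1|ME1|BR1|rd2|wr2
(1) want 1×MEM +2rd +0wr — yes → AL2|MU1|ME0|BR1|rd0|wr2
(2) want 1×MEM +1rd +1wr — FU → AL2|MU1|ME0|BR1|rd0|wr2
(3) want 1×MEM +2rd +0wr — FU → AL2|MU1|ME0|BR1|rd0|wr2
(4) want 1×ALU +2rd +1wr — RD_PORT → AL2|MU1|ME0|BR1|rd0|wr2
(5) want 1×ALU +2rd +1wr — RD_PORT → AL2|MU1|ME0|BR1|rd0|wr2
(6) want 1×MUL +2rd +1wr — RD_PORT → AL2|MU1|ME0|BR1|rd0|wr2

issued = [0, 1]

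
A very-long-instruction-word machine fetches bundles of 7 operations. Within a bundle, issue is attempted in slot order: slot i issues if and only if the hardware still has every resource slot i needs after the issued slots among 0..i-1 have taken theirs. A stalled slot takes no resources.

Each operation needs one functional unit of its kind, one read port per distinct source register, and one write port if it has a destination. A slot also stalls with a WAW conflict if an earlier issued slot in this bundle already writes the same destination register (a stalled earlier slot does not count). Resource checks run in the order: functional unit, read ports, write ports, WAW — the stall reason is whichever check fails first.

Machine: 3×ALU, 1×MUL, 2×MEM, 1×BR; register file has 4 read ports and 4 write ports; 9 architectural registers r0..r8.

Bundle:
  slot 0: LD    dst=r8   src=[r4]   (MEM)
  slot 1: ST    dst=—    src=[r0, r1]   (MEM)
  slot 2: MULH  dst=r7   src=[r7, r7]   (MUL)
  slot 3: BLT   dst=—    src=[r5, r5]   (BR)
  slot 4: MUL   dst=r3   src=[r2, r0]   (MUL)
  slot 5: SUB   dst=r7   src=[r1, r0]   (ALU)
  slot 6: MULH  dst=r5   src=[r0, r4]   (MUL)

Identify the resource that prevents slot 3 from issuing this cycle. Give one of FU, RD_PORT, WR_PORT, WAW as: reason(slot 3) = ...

#0 MEM src=r4 dispatched  <A:3 Mu:1 Ld:1 B:1 rd:3 wr:3>
#1 MEM src=r0,r1 dispatched  <A:3 Mu:1 Ld:0 B:1 rd:1 wr:3>
#2 MUL src=r7,r7 dispatched  <A:3 Mu:0 Ld:0 B:1 rd:0 wr:2>
#3 BR src=r5,r5 held:RD_PORT  <A:3 Mu:0 Ld:0 B:1 rd:0 wr:2>
#4 MUL src=r2,r0 held:FU  <A:3 Mu:0 Ld:0 B:1 rd:0 wr:2>
#5 ALU src=r1,r0 held:RD_PORT  <A:3 Mu:0 Ld:0 B:1 rd:0 wr:2>
#6 MUL src=r0,r4 held:FU  <A:3 Mu:0 Ld:0 B:1 rd:0 wr:2>

reason(slot 3) = RD_PORT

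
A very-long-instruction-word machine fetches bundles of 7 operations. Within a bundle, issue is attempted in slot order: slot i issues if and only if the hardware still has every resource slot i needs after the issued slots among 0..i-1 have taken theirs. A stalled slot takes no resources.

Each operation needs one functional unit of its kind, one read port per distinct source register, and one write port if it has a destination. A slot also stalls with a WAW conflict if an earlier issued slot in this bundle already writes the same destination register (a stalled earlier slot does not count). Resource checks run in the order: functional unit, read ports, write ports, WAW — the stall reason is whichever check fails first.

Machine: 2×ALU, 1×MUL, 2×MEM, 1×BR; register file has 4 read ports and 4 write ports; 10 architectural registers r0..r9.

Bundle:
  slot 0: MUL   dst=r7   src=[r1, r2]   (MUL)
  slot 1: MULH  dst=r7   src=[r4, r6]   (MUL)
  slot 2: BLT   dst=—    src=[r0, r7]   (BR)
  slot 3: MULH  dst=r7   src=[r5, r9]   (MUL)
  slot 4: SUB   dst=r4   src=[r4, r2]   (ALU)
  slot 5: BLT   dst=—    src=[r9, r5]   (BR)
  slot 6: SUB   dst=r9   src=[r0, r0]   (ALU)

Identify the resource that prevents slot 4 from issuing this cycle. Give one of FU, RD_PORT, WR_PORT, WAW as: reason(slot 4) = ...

#0 MUL src=r1,r2 dispatched  <A:2 Mu:0 Ld:2 B:1 rd:2 wr:3>
#1 MUL src=r4,r6 held:FU  <A:2 Mu:0 Ld:2 B:1 rd:2 wr:3>
#2 BR src=r0,r7 dispatched  <A:2 Mu:0 Ld:2 B:0 rd:0 wr:3>
#3 MUL src=r5,r9 held:FU  <A:2 Mu:0 Ld:2 B:0 rd:0 wr:3>
#4 ALU src=r4,r2 held:RD_PORT  <A:2 Mu:0 Ld:2 B:0 rd:0 wr:3>
#5 BR src=r9,r5 held:FU  <A:2 Mu:0 Ld:2 B:0 rd:0 wr:3>
#6 ALU src=r0,r0 held:RD_PORT  <A:2 Mu:0 Ld:2 B:0 rd:0 wr:3>

reason(slot 4) = RD_PORT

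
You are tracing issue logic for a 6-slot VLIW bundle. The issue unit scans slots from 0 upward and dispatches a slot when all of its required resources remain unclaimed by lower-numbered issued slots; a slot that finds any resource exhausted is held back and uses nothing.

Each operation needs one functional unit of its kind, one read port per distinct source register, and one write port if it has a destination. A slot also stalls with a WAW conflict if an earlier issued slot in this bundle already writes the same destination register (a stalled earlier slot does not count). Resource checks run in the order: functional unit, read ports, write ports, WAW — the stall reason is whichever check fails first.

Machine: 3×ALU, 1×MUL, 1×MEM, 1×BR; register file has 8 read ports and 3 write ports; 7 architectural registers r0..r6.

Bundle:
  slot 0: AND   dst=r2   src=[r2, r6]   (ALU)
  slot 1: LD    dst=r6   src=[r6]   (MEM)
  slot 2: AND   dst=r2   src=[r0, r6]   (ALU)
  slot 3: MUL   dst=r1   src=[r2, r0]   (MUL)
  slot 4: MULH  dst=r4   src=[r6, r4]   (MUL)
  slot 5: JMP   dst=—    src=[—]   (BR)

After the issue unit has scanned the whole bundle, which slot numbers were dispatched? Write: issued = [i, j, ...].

issued = [0, 1, 3, 5]

[0] ALU needs rd=2 wr=1: ok; after: ALU=2 MUL=1 MEM=1 BR=1, R=6, W=2
[1] MEM needs rd=1 wr=1: ok; after: ALU=2 MUL=1 MEM=0 BR=1, R=5, W=1
[2] ALU needs rd=2 wr=1: WAW; after: ALU=2 MUL=1 MEM=0 BR=1, R=5, W=1
[3] MUL needs rd=2 wr=1: ok; after: ALU=2 MUL=0 MEM=0 BR=1, R=3, W=0
[4] MUL needs rd=2 wr=1: FU; after: ALU=2 MUL=0 MEM=0 BR=1, R=3, W=0
[5] BR needs rd=0 wr=0: ok; after: ALU=2 MUL=0 MEM=0 BR=0, R=3, W=0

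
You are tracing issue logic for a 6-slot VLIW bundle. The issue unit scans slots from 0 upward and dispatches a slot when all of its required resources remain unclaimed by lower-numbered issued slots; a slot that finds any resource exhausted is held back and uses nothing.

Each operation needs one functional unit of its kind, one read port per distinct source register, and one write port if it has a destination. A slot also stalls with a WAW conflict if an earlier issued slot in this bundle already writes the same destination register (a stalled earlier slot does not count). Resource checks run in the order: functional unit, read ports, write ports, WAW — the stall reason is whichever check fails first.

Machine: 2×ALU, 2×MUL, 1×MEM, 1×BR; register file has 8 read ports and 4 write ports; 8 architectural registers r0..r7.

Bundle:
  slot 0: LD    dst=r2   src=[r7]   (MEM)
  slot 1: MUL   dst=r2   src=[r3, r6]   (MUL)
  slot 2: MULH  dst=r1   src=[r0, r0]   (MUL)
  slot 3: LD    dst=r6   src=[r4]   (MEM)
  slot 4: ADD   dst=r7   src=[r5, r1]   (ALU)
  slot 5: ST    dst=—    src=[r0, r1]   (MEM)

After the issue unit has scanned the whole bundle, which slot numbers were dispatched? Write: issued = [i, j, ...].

issued = [0, 2, 4]

slot 0 (MEM): ISSUE — free A2,Mu2,Ld0,B1 rp7 wp3
slot 1 (MUL): stall WAW — free A2,Mu2,Ld0,B1 rp7 wp3
slot 2 (MUL): ISSUE — free A2,Mu1,Ld0,B1 rp6 wp2
slot 3 (MEM): stall FU — free A2,Mu1,Ld0,B1 rp6 wp2
slot 4 (ALU): ISSUE — free A1,Mu1,Ld0,B1 rp4 wp1
slot 5 (MEM): stall FU — free A1,Mu1,Ld0,B1 rp4 wp1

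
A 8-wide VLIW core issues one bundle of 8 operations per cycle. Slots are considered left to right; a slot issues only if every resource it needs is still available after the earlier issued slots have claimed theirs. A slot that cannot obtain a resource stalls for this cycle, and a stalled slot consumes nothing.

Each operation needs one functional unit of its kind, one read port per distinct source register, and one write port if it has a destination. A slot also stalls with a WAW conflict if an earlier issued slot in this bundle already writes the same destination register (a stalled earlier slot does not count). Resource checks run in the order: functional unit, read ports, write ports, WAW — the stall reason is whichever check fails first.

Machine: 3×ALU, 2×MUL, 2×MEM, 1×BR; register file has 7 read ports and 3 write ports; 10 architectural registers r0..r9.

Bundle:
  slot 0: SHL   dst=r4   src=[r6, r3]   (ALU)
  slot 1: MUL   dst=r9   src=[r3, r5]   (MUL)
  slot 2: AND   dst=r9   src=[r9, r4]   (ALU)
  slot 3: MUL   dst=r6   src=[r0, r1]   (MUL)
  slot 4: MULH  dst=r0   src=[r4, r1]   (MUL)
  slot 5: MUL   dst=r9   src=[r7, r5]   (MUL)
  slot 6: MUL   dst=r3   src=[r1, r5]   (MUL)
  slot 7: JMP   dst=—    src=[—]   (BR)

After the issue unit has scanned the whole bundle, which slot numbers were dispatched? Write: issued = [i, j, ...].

(0) want 1×ALU +2rd +1wr — yes → AL2|MU2|ME2|BR1|rd5|wr2
(1) want 1×MUL +2rd +1wr — yes → AL2|MU1|ME2|BR1|rd3|wr1
(2) want 1×ALU +2rd +1wr — WAW → AL2|MU1|ME2|BR1|rd3|wr1
(3) want 1×MUL +2rd +1wr — yes → AL2|MU0|ME2|BR1|rd1|wr0
(4) want 1×MUL +2rd +1wr — FU → AL2|MU0|ME2|BR1|rd1|wr0
(5) want 1×MUL +2rd +1wr — FU → AL2|MU0|ME2|BR1|rd1|wr0
(6) want 1×MUL +2rd +1wr — FU → AL2|MU0|ME2|BR1|rd1|wr0
(7) want 1×BR +0rd +0wr — yes → AL2|MU0|ME2|BR0|rd1|wr0

issued = [0, 1, 3, 7]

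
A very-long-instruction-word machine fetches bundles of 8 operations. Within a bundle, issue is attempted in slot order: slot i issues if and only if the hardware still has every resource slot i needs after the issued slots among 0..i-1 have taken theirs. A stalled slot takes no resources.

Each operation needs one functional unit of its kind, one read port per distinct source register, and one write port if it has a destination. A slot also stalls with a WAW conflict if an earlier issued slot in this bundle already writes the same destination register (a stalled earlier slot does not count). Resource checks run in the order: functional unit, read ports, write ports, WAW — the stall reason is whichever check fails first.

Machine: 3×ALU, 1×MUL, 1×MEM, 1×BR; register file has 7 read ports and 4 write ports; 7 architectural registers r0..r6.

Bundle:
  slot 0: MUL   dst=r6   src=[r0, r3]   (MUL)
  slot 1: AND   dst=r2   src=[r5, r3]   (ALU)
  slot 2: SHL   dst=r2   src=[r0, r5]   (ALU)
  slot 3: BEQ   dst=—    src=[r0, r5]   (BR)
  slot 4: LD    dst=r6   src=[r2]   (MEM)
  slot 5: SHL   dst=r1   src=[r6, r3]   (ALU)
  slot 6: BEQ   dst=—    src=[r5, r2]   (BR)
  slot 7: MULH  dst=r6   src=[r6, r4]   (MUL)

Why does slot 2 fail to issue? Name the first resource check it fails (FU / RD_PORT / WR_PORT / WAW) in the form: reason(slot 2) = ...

reason(slot 2) = WAW

(0) want 1×MUL +2rd +1wr — yes → AL3|MU0|ME1|BR1|rd5|wr3
(1) want 1×ALU +2rd +1wr — yes → AL2|MU0|ME1|BR1|rd3|wr2
(2) want 1×ALU +2rd +1wr — WAW → AL2|MU0|ME1|BR1|rd3|wr2
(3) want 1×BR +2rd +0wr — yes → AL2|MU0|ME1|BR0|rd1|wr2
(4) want 1×MEM +1rd +1wr — WAW → AL2|MU0|ME1|BR0|rd1|wr2
(5) want 1×ALU +2rd +1wr — RD_PORT → AL2|MU0|ME1|BR0|rd1|wr2
(6) want 1×BR +2rd +0wr — FU → AL2|MU0|ME1|BR0|rd1|wr2
(7) want 1×MUL +2rd +1wr — FU → AL2|MU0|ME1|BR0|rd1|wr2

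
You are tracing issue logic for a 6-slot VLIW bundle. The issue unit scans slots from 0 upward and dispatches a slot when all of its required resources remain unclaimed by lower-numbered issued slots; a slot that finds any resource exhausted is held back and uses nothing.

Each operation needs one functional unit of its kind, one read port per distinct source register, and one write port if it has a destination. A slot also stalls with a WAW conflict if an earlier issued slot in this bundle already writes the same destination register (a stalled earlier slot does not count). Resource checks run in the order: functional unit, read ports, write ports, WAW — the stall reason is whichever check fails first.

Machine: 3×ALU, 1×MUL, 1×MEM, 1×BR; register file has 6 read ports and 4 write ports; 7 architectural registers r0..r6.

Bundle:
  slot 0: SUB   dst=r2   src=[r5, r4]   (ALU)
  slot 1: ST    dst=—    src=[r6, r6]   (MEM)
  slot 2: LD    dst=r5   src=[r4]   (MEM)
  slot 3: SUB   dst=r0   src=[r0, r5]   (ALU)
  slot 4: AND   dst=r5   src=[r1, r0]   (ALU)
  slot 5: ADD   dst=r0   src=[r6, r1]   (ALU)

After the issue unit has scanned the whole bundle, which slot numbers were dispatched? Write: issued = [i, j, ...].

[0] ALU needs rd=2 wr=1: ok; after: ALU=2 MUL=1 MEM=1 BR=1, R=4, W=3
[1] MEM needs rd=1 wr=0: ok; after: ALU=2 MUL=1 MEM=0 BR=1, R=3, W=3
[2] MEM needs rd=1 wr=1: FU; after: ALU=2 MUL=1 MEM=0 BR=1, R=3, W=3
[3] ALU needs rd=2 wr=1: ok; after: ALU=1 MUL=1 MEM=0 BR=1, R=1, W=2
[4] ALU needs rd=2 wr=1: RD_PORT; after: ALU=1 MUL=1 MEM=0 BR=1, R=1, W=2
[5] ALU needs rd=2 wr=1: RD_PORT; after: ALU=1 MUL=1 MEM=0 BR=1, R=1, W=2

issued = [0, 1, 3]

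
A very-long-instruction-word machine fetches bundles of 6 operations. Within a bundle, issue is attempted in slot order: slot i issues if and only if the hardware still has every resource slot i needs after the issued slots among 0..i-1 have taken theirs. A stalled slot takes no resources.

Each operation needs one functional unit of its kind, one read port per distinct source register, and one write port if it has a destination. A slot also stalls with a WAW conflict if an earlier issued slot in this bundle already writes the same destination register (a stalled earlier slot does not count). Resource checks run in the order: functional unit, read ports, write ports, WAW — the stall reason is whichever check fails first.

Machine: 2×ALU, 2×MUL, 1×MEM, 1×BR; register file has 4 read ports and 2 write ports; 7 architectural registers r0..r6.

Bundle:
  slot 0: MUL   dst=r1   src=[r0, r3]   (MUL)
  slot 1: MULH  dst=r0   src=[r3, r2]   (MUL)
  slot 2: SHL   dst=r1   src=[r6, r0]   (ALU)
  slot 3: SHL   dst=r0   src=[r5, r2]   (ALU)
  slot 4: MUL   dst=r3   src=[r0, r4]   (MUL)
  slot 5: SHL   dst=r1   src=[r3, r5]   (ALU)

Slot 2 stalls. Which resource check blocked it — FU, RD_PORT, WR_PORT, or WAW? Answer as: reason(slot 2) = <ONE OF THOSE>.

#0 MUL src=r0,r3 dispatched  <A:2 Mu:1 Ld:1 B:1 rd:2 wr:1>
#1 MUL src=r3,r2 dispatched  <A:2 Mu:0 Ld:1 B:1 rd:0 wr:0>
#2 ALU src=r6,r0 held:RD_PORT  <A:2 Mu:0 Ld:1 B:1 rd:0 wr:0>
#3 ALU src=r5,r2 held:RD_PORT  <A:2 Mu:0 Ld:1 B:1 rd:0 wr:0>
#4 MUL src=r0,r4 held:FU  <A:2 Mu:0 Ld:1 B:1 rd:0 wr:0>
#5 ALU src=r3,r5 held:RD_PORT  <A:2 Mu:0 Ld:1 B:1 rd:0 wr:0>

reason(slot 2) = RD_PORT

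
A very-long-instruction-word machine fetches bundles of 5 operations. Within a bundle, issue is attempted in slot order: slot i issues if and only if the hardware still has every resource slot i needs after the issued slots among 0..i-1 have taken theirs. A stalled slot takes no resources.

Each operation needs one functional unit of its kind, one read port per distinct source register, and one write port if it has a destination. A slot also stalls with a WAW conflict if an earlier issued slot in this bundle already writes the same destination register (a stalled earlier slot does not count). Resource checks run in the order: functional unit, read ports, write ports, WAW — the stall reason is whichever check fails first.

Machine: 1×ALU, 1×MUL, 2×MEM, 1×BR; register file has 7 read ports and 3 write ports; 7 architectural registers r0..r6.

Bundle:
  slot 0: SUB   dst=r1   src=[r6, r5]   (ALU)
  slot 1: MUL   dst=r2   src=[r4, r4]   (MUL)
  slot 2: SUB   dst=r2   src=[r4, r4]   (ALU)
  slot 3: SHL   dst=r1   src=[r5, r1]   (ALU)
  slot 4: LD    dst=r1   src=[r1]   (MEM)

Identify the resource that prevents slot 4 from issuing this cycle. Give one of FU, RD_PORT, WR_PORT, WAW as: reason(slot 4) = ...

reason(slot 4) = WAW

#0 ALU src=r6,r5 dispatched  <A:0 Mu:1 Ld:2 B:1 rd:5 wr:2>
#1 MUL src=r4,r4 dispatched  <A:0 Mu:0 Ld:2 B:1 rd:4 wr:1>
#2 ALU src=r4,r4 held:FU  <A:0 Mu:0 Ld:2 B:1 rd:4 wr:1>
#3 ALU src=r5,r1 held:FU  <A:0 Mu:0 Ld:2 B:1 rd:4 wr:1>
#4 MEM src=r1 held:WAW  <A:0 Mu:0 Ld:2 B:1 rd:4 wr:1>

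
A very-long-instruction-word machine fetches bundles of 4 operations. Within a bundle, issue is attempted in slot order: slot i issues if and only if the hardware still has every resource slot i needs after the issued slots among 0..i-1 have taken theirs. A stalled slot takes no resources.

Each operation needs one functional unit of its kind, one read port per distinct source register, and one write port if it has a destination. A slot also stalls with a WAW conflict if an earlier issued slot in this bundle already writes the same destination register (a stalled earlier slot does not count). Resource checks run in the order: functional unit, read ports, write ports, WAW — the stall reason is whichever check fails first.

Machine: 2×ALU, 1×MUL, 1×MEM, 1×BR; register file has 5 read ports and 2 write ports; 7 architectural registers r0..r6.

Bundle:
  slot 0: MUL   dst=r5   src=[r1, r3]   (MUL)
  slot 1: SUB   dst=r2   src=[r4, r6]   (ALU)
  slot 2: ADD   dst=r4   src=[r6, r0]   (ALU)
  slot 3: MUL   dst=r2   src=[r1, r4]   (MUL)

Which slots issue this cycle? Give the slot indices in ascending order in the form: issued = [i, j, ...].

slot 0 (MUL): ISSUE — free A2,Mu0,Ld1,B1 rp3 wp1
slot 1 (ALU): ISSUE — free A1,Mu0,Ld1,B1 rp1 wp0
slot 2 (ALU): stall RD_PORT — free A1,Mu0,Ld1,B1 rp1 wp0
slot 3 (MUL): stall FU — free A1,Mu0,Ld1,B1 rp1 wp0

issued = [0, 1]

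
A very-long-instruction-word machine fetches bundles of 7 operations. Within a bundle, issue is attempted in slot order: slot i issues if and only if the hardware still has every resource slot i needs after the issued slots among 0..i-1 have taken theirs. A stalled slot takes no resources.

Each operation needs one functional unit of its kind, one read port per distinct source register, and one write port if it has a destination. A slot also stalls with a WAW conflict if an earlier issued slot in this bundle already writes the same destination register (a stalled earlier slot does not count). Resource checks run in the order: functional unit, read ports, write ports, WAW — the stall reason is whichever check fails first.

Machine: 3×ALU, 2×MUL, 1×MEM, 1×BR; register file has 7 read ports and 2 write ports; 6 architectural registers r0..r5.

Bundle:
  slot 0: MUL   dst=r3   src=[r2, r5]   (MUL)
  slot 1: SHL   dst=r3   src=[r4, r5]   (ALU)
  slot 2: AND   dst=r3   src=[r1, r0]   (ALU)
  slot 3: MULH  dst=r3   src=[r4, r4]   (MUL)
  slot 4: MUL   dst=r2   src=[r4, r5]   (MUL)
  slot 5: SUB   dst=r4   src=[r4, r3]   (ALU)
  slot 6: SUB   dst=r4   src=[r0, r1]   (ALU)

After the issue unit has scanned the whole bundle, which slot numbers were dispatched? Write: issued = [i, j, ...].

issued = [0, 4]

(0) want 1×MUL +2rd +1wr — yes → AL3|MU1|ME1|BR1|rd5|wr1
(1) want 1×ALU +2rd +1wr — WAW → AL3|MU1|ME1|BR1|rd5|wr1
(2) want 1×ALU +2rd +1wr — WAW → AL3|MU1|ME1|BR1|rd5|wr1
(3) want 1×MUL +1rd +1wr — WAW → AL3|MU1|ME1|BR1|rd5|wr1
(4) want 1×MUL +2rd +1wr — yes → AL3|MU0|ME1|BR1|rd3|wr0
(5) want 1×ALU +2rd +1wr — WR_PORT → AL3|MU0|ME1|BR1|rd3|wr0
(6) want 1×ALU +2rd +1wr — WR_PORT → AL3|MU0|ME1|BR1|rd3|wr0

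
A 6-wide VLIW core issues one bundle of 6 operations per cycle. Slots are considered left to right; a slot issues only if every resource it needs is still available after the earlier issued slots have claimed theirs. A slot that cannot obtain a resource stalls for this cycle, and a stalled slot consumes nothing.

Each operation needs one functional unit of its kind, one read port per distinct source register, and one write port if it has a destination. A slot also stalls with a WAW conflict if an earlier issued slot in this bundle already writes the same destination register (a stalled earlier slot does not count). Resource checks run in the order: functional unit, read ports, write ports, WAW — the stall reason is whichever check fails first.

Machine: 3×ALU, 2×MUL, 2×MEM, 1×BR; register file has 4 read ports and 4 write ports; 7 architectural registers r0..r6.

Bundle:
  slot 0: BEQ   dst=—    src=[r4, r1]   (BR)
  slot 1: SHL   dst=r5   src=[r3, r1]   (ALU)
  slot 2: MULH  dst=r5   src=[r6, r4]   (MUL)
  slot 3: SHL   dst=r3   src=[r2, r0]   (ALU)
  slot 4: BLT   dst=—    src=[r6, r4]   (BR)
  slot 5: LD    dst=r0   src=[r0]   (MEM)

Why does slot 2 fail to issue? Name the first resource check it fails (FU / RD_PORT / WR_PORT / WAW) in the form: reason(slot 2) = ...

slot 0 (BR): ISSUE — free A3,Mu2,Ld2,B0 rp2 wp4
slot 1 (ALU): ISSUE — free A2,Mu2,Ld2,B0 rp0 wp3
slot 2 (MUL): stall RD_PORT — free A2,Mu2,Ld2,B0 rp0 wp3
slot 3 (ALU): stall RD_PORT — free A2,Mu2,Ld2,B0 rp0 wp3
slot 4 (BR): stall FU — free A2,Mu2,Ld2,B0 rp0 wp3
slot 5 (MEM): stall RD_PORT — free A2,Mu2,Ld2,B0 rp0 wp3

reason(slot 2) = RD_PORT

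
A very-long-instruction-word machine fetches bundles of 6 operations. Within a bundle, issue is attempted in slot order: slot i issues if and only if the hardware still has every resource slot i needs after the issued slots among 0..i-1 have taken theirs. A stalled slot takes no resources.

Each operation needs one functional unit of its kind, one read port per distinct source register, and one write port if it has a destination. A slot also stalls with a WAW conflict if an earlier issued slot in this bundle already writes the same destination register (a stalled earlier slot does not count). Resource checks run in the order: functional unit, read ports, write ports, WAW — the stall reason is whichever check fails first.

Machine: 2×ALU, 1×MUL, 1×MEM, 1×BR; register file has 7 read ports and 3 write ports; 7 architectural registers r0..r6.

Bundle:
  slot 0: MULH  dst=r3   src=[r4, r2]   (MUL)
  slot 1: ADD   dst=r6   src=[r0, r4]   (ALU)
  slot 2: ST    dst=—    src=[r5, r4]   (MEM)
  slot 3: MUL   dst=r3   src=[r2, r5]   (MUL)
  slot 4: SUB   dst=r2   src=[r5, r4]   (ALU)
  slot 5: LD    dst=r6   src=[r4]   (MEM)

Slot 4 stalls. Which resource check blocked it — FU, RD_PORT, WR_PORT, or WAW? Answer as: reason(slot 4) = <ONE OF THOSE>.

#0 MUL src=r4,r2 dispatched  <A:2 Mu:0 Ld:1 B:1 rd:5 wr:2>
#1 ALU src=r0,r4 dispatched  <A:1 Mu:0 Ld:1 B:1 rd:3 wr:1>
#2 MEM src=r5,r4 dispatched  <A:1 Mu:0 Ld:0 B:1 rd:1 wr:1>
#3 MUL src=r2,r5 held:FU  <A:1 Mu:0 Ld:0 B:1 rd:1 wr:1>
#4 ALU src=r5,r4 held:RD_PORT  <A:1 Mu:0 Ld:0 B:1 rd:1 wr:1>
#5 MEM src=r4 held:FU  <A:1 Mu:0 Ld:0 B:1 rd:1 wr:1>

reason(slot 4) = RD_PORT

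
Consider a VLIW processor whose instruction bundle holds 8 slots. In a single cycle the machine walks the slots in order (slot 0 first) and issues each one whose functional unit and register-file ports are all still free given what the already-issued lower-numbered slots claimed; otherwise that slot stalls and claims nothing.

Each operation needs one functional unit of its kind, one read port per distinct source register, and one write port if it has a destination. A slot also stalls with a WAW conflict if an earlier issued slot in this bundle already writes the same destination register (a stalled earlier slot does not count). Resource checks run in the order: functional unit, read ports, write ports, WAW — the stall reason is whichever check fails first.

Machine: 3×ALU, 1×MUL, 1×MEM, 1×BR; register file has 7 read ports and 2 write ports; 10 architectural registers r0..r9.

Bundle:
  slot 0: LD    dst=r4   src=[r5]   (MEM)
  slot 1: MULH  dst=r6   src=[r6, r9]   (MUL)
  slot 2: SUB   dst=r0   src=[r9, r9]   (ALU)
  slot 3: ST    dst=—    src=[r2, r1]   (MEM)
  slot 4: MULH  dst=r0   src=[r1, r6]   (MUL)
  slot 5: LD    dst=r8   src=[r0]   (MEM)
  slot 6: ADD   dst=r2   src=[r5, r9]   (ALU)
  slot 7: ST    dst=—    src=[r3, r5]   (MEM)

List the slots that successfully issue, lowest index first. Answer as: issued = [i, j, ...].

issued = [0, 1]

  0. MEM→r4 ⇒ go  {3A/1Mu/0Ld/1B | 6r 1w}
  1. MUL→r6 ⇒ go  {3A/0Mu/0Ld/1B | 4r 0w}
  2. ALU→r0 ⇒ no(WR_PORT)  {3A/0Mu/0Ld/1B | 4r 0w}
  3. MEM ⇒ no(FU)  {3A/0Mu/0Ld/1B | 4r 0w}
  4. MUL→r0 ⇒ no(FU)  {3A/0Mu/0Ld/1B | 4r 0w}
  5. MEM→r8 ⇒ no(FU)  {3A/0Mu/0Ld/1B | 4r 0w}
  6. ALU→r2 ⇒ no(WR_PORT)  {3A/0Mu/0Ld/1B | 4r 0w}
  7. MEM ⇒ no(FU)  {3A/0Mu/0Ld/1B | 4r 0w}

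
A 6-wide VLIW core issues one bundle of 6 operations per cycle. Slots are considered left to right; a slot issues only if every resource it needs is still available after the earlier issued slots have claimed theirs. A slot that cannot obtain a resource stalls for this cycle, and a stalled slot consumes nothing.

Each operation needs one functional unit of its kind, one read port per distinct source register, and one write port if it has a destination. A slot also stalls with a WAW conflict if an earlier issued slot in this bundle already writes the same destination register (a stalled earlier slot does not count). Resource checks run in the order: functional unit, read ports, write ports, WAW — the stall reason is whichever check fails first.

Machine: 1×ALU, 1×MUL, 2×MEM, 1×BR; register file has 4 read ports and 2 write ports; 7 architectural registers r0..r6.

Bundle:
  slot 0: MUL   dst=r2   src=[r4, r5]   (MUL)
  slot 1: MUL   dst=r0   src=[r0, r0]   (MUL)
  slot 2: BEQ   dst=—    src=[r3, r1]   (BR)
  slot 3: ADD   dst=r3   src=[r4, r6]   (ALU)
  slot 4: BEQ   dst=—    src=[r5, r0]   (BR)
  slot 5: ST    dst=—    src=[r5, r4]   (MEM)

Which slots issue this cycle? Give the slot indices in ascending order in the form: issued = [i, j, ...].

issued = [0, 2]

(0) want 1×MUL +2rd +1wr — yes → AL1|MU0|ME2|BR1|rd2|wr1
(1) want 1×MUL +1rd +1wr — FU → AL1|MU0|ME2|BR1|rd2|wr1
(2) want 1×BR +2rd +0wr — yes → AL1|MU0|ME2|BR0|rd0|wr1
(3) want 1×ALU +2rd +1wr — RD_PORT → AL1|MU0|ME2|BR0|rd0|wr1
(4) want 1×BR +2rd +0wr — FU → AL1|MU0|ME2|BR0|rd0|wr1
(5) want 1×MEM +2rd +0wr — RD_PORT → AL1|MU0|ME2|BR0|rd0|wr1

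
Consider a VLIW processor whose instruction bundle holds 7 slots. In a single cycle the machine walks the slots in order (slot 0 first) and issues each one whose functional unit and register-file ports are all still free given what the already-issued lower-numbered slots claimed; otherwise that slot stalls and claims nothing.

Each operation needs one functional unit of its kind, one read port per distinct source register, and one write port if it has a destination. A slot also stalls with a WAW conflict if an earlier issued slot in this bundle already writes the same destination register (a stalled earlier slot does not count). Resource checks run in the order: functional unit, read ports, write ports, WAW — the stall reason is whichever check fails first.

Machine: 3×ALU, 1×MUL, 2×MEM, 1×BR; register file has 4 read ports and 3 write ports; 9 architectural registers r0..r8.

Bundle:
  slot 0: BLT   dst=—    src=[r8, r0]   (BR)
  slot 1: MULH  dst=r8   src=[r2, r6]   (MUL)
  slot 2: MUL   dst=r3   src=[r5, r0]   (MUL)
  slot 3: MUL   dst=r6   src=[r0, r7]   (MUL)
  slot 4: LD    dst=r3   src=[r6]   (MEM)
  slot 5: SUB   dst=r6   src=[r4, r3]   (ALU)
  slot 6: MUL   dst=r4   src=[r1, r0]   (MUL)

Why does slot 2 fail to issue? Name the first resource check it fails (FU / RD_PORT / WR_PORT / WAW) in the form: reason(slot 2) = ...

reason(slot 2) = FU

(0) want 1×BR +2rd +0wr — yes → AL3|MU1|ME2|BR0|rd2|wr3
(1) want 1×MUL +2rd +1wr — yes → AL3|MU0|ME2|BR0|rd0|wr2
(2) want 1×MUL +2rd +1wr — FU → AL3|MU0|ME2|BR0|rd0|wr2
(3) want 1×MUL +2rd +1wr — FU → AL3|MU0|ME2|BR0|rd0|wr2
(4) want 1×MEM +1rd +1wr — RD_PORT → AL3|MU0|ME2|BR0|rd0|wr2
(5) want 1×ALU +2rd +1wr — RD_PORT → AL3|MU0|ME2|BR0|rd0|wr2
(6) want 1×MUL +2rd +1wr — FU → AL3|MU0|ME2|BR0|rd0|wr2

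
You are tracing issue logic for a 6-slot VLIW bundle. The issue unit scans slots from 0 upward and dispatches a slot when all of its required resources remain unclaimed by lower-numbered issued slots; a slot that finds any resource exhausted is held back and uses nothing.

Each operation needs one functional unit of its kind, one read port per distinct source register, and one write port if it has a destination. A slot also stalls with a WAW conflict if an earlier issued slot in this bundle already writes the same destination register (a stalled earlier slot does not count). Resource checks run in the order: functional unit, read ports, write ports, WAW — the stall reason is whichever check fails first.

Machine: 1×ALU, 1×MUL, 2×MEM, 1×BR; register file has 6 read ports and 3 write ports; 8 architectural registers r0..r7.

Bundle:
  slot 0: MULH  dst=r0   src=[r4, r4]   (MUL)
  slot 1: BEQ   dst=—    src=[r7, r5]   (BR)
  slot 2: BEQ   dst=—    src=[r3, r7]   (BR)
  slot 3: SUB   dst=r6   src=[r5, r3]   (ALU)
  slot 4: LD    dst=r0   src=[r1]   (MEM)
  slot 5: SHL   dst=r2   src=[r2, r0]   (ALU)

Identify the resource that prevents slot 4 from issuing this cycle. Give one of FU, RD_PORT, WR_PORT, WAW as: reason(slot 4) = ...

#0 MUL src=r4,r4 dispatched  <A:1 Mu:0 Ld:2 B:1 rd:5 wr:2>
#1 BR src=r7,r5 dispatched  <A:1 Mu:0 Ld:2 B:0 rd:3 wr:2>
#2 BR src=r3,r7 held:FU  <A:1 Mu:0 Ld:2 B:0 rd:3 wr:2>
#3 ALU src=r5,r3 dispatched  <A:0 Mu:0 Ld:2 B:0 rd:1 wr:1>
#4 MEM src=r1 held:WAW  <A:0 Mu:0 Ld:2 B:0 rd:1 wr:1>
#5 ALU src=r2,r0 held:FU  <A:0 Mu:0 Ld:2 B:0 rd:1 wr:1>

reason(slot 4) = WAW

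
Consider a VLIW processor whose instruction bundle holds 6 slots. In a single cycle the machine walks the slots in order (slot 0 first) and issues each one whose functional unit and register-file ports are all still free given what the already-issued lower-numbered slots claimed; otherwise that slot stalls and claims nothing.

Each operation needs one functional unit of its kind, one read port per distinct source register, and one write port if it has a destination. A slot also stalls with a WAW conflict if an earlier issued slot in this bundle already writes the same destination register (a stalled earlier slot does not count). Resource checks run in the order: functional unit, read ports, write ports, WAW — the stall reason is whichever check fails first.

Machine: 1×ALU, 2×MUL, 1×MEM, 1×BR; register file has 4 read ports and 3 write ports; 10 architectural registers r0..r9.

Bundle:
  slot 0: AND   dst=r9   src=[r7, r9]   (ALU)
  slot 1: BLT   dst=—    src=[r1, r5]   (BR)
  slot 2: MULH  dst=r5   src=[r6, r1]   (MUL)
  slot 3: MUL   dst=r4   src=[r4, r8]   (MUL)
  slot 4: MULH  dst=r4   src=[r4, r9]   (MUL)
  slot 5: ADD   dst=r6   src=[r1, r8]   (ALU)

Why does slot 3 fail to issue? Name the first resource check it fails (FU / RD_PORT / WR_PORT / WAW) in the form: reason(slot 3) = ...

[0] ALU needs rd=2 wr=1: ok; after: ALU=0 MUL=2 MEM=1 BR=1, R=2, W=2
[1] BR needs rd=2 wr=0: ok; after: ALU=0 MUL=2 MEM=1 BR=0, R=0, W=2
[2] MUL needs rd=2 wr=1: RD_PORT; after: ALU=0 MUL=2 MEM=1 BR=0, R=0, W=2
[3] MUL needs rd=2 wr=1: RD_PORT; after: ALU=0 MUL=2 MEM=1 BR=0, R=0, W=2
[4] MUL needs rd=2 wr=1: RD_PORT; after: ALU=0 MUL=2 MEM=1 BR=0, R=0, W=2
[5] ALU needs rd=2 wr=1: FU; after: ALU=0 MUL=2 MEM=1 BR=0, R=0, W=2

reason(slot 3) = RD_PORT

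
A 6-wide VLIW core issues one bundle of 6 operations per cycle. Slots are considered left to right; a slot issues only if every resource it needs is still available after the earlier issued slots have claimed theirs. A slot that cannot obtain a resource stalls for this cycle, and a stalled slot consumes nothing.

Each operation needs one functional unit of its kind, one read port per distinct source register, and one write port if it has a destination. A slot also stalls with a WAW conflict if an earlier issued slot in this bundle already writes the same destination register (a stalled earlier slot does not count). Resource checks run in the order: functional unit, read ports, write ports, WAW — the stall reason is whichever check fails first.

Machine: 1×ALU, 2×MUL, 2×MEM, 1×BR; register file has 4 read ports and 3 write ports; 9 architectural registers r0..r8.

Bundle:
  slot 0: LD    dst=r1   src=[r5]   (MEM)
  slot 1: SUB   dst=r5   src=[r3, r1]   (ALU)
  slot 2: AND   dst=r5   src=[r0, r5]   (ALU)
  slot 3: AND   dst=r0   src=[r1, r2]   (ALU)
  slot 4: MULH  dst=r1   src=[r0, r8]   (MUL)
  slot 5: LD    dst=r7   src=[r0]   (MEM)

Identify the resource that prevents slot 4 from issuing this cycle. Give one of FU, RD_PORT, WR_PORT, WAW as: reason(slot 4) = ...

slot 0 (MEM): ISSUE — free A1,Mu2,Ld1,B1 rp3 wp2
slot 1 (ALU): ISSUE — free A0,Mu2,Ld1,B1 rp1 wp1
slot 2 (ALU): stall FU — free A0,Mu2,Ld1,B1 rp1 wp1
slot 3 (ALU): stall FU — free A0,Mu2,Ld1,B1 rp1 wp1
slot 4 (MUL): stall RD_PORT — free A0,Mu2,Ld1,B1 rp1 wp1
slot 5 (MEM): ISSUE — free A0,Mu2,Ld0,B1 rp0 wp0

reason(slot 4) = RD_PORT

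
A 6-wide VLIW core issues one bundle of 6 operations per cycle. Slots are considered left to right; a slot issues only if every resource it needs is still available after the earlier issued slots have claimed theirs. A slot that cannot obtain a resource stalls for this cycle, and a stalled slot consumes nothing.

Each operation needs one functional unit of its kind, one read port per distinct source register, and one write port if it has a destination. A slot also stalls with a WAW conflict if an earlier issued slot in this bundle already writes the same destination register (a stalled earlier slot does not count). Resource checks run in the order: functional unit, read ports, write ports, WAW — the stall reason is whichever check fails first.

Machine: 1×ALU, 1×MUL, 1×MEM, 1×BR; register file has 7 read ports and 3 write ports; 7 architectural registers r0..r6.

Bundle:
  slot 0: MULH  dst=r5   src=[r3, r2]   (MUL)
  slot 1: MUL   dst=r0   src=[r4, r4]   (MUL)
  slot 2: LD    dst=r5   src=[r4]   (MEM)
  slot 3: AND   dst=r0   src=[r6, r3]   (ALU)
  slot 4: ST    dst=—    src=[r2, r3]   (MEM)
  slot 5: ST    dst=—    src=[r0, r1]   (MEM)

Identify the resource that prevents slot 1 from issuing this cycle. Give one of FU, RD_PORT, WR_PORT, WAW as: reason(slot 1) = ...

slot 0 (MUL): ISSUE — free A1,Mu0,Ld1,B1 rp5 wp2
slot 1 (MUL): stall FU — free A1,Mu0,Ld1,B1 rp5 wp2
slot 2 (MEM): stall WAW — free A1,Mu0,Ld1,B1 rp5 wp2
slot 3 (ALU): ISSUE — free A0,Mu0,Ld1,B1 rp3 wp1
slot 4 (MEM): ISSUE — free A0,Mu0,Ld0,B1 rp1 wp1
slot 5 (MEM): stall FU — free A0,Mu0,Ld0,B1 rp1 wp1

reason(slot 1) = FU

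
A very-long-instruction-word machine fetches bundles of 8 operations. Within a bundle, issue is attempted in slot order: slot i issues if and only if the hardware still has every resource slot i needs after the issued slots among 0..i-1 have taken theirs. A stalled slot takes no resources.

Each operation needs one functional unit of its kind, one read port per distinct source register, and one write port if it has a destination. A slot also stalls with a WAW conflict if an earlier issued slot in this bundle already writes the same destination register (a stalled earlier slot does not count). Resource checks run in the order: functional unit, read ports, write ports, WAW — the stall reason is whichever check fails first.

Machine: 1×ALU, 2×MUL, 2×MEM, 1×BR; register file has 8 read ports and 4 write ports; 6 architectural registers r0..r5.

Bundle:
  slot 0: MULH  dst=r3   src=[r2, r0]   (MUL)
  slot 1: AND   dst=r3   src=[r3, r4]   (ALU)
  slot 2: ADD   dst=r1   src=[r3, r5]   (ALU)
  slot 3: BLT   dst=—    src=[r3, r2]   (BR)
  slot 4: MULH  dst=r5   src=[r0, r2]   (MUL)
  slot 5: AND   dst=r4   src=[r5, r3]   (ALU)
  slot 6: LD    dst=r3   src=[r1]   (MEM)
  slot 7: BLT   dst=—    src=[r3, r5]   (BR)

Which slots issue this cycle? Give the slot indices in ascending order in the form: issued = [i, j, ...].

issued = [0, 2, 3, 4]

  0. MUL→r3 ⇒ go  {1A/1Mu/2Ld/1B | 6r 3w}
  1. ALU→r3 ⇒ no(WAW)  {1A/1Mu/2Ld/1B | 6r 3w}
  2. ALU→r1 ⇒ go  {0A/1Mu/2Ld/1B | 4r 2w}
  3. BR ⇒ go  {0A/1Mu/2Ld/0B | 2r 2w}
  4. MUL→r5 ⇒ go  {0A/0Mu/2Ld/0B | 0r 1w}
  5. ALU→r4 ⇒ no(FU)  {0A/0Mu/2Ld/0B | 0r 1w}
  6. MEM→r3 ⇒ no(RD_PORT)  {0A/0Mu/2Ld/0B | 0r 1w}
  7. BR ⇒ no(FU)  {0A/0Mu/2Ld/0B | 0r 1w}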